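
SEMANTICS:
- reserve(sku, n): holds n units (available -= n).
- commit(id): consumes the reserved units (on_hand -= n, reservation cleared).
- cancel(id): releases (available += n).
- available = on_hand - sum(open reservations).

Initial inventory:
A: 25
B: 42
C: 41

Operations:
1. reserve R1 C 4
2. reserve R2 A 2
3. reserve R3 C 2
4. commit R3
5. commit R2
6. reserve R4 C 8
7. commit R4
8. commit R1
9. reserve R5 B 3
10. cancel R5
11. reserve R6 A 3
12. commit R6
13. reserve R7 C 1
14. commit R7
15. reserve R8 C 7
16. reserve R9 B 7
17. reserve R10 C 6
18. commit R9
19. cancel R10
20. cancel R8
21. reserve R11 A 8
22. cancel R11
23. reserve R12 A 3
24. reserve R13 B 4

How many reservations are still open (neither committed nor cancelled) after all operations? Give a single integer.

Step 1: reserve R1 C 4 -> on_hand[A=25 B=42 C=41] avail[A=25 B=42 C=37] open={R1}
Step 2: reserve R2 A 2 -> on_hand[A=25 B=42 C=41] avail[A=23 B=42 C=37] open={R1,R2}
Step 3: reserve R3 C 2 -> on_hand[A=25 B=42 C=41] avail[A=23 B=42 C=35] open={R1,R2,R3}
Step 4: commit R3 -> on_hand[A=25 B=42 C=39] avail[A=23 B=42 C=35] open={R1,R2}
Step 5: commit R2 -> on_hand[A=23 B=42 C=39] avail[A=23 B=42 C=35] open={R1}
Step 6: reserve R4 C 8 -> on_hand[A=23 B=42 C=39] avail[A=23 B=42 C=27] open={R1,R4}
Step 7: commit R4 -> on_hand[A=23 B=42 C=31] avail[A=23 B=42 C=27] open={R1}
Step 8: commit R1 -> on_hand[A=23 B=42 C=27] avail[A=23 B=42 C=27] open={}
Step 9: reserve R5 B 3 -> on_hand[A=23 B=42 C=27] avail[A=23 B=39 C=27] open={R5}
Step 10: cancel R5 -> on_hand[A=23 B=42 C=27] avail[A=23 B=42 C=27] open={}
Step 11: reserve R6 A 3 -> on_hand[A=23 B=42 C=27] avail[A=20 B=42 C=27] open={R6}
Step 12: commit R6 -> on_hand[A=20 B=42 C=27] avail[A=20 B=42 C=27] open={}
Step 13: reserve R7 C 1 -> on_hand[A=20 B=42 C=27] avail[A=20 B=42 C=26] open={R7}
Step 14: commit R7 -> on_hand[A=20 B=42 C=26] avail[A=20 B=42 C=26] open={}
Step 15: reserve R8 C 7 -> on_hand[A=20 B=42 C=26] avail[A=20 B=42 C=19] open={R8}
Step 16: reserve R9 B 7 -> on_hand[A=20 B=42 C=26] avail[A=20 B=35 C=19] open={R8,R9}
Step 17: reserve R10 C 6 -> on_hand[A=20 B=42 C=26] avail[A=20 B=35 C=13] open={R10,R8,R9}
Step 18: commit R9 -> on_hand[A=20 B=35 C=26] avail[A=20 B=35 C=13] open={R10,R8}
Step 19: cancel R10 -> on_hand[A=20 B=35 C=26] avail[A=20 B=35 C=19] open={R8}
Step 20: cancel R8 -> on_hand[A=20 B=35 C=26] avail[A=20 B=35 C=26] open={}
Step 21: reserve R11 A 8 -> on_hand[A=20 B=35 C=26] avail[A=12 B=35 C=26] open={R11}
Step 22: cancel R11 -> on_hand[A=20 B=35 C=26] avail[A=20 B=35 C=26] open={}
Step 23: reserve R12 A 3 -> on_hand[A=20 B=35 C=26] avail[A=17 B=35 C=26] open={R12}
Step 24: reserve R13 B 4 -> on_hand[A=20 B=35 C=26] avail[A=17 B=31 C=26] open={R12,R13}
Open reservations: ['R12', 'R13'] -> 2

Answer: 2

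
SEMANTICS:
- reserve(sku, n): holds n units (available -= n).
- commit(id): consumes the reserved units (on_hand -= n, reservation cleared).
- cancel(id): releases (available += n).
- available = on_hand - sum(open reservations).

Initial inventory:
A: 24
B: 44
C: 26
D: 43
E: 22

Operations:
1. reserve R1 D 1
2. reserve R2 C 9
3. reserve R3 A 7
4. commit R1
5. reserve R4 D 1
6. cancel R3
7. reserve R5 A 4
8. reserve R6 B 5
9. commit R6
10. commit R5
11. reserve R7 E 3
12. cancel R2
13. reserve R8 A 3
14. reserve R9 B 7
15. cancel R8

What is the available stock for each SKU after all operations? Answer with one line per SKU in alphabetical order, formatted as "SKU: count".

Step 1: reserve R1 D 1 -> on_hand[A=24 B=44 C=26 D=43 E=22] avail[A=24 B=44 C=26 D=42 E=22] open={R1}
Step 2: reserve R2 C 9 -> on_hand[A=24 B=44 C=26 D=43 E=22] avail[A=24 B=44 C=17 D=42 E=22] open={R1,R2}
Step 3: reserve R3 A 7 -> on_hand[A=24 B=44 C=26 D=43 E=22] avail[A=17 B=44 C=17 D=42 E=22] open={R1,R2,R3}
Step 4: commit R1 -> on_hand[A=24 B=44 C=26 D=42 E=22] avail[A=17 B=44 C=17 D=42 E=22] open={R2,R3}
Step 5: reserve R4 D 1 -> on_hand[A=24 B=44 C=26 D=42 E=22] avail[A=17 B=44 C=17 D=41 E=22] open={R2,R3,R4}
Step 6: cancel R3 -> on_hand[A=24 B=44 C=26 D=42 E=22] avail[A=24 B=44 C=17 D=41 E=22] open={R2,R4}
Step 7: reserve R5 A 4 -> on_hand[A=24 B=44 C=26 D=42 E=22] avail[A=20 B=44 C=17 D=41 E=22] open={R2,R4,R5}
Step 8: reserve R6 B 5 -> on_hand[A=24 B=44 C=26 D=42 E=22] avail[A=20 B=39 C=17 D=41 E=22] open={R2,R4,R5,R6}
Step 9: commit R6 -> on_hand[A=24 B=39 C=26 D=42 E=22] avail[A=20 B=39 C=17 D=41 E=22] open={R2,R4,R5}
Step 10: commit R5 -> on_hand[A=20 B=39 C=26 D=42 E=22] avail[A=20 B=39 C=17 D=41 E=22] open={R2,R4}
Step 11: reserve R7 E 3 -> on_hand[A=20 B=39 C=26 D=42 E=22] avail[A=20 B=39 C=17 D=41 E=19] open={R2,R4,R7}
Step 12: cancel R2 -> on_hand[A=20 B=39 C=26 D=42 E=22] avail[A=20 B=39 C=26 D=41 E=19] open={R4,R7}
Step 13: reserve R8 A 3 -> on_hand[A=20 B=39 C=26 D=42 E=22] avail[A=17 B=39 C=26 D=41 E=19] open={R4,R7,R8}
Step 14: reserve R9 B 7 -> on_hand[A=20 B=39 C=26 D=42 E=22] avail[A=17 B=32 C=26 D=41 E=19] open={R4,R7,R8,R9}
Step 15: cancel R8 -> on_hand[A=20 B=39 C=26 D=42 E=22] avail[A=20 B=32 C=26 D=41 E=19] open={R4,R7,R9}

Answer: A: 20
B: 32
C: 26
D: 41
E: 19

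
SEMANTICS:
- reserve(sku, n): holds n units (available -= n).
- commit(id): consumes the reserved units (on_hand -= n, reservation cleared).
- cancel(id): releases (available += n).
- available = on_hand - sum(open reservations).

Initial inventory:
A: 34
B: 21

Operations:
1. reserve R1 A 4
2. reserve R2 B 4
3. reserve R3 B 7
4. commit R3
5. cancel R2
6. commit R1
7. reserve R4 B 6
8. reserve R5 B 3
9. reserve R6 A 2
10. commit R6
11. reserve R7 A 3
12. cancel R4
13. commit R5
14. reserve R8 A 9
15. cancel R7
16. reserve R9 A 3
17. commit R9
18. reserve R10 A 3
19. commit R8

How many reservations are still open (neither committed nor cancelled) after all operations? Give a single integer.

Answer: 1

Derivation:
Step 1: reserve R1 A 4 -> on_hand[A=34 B=21] avail[A=30 B=21] open={R1}
Step 2: reserve R2 B 4 -> on_hand[A=34 B=21] avail[A=30 B=17] open={R1,R2}
Step 3: reserve R3 B 7 -> on_hand[A=34 B=21] avail[A=30 B=10] open={R1,R2,R3}
Step 4: commit R3 -> on_hand[A=34 B=14] avail[A=30 B=10] open={R1,R2}
Step 5: cancel R2 -> on_hand[A=34 B=14] avail[A=30 B=14] open={R1}
Step 6: commit R1 -> on_hand[A=30 B=14] avail[A=30 B=14] open={}
Step 7: reserve R4 B 6 -> on_hand[A=30 B=14] avail[A=30 B=8] open={R4}
Step 8: reserve R5 B 3 -> on_hand[A=30 B=14] avail[A=30 B=5] open={R4,R5}
Step 9: reserve R6 A 2 -> on_hand[A=30 B=14] avail[A=28 B=5] open={R4,R5,R6}
Step 10: commit R6 -> on_hand[A=28 B=14] avail[A=28 B=5] open={R4,R5}
Step 11: reserve R7 A 3 -> on_hand[A=28 B=14] avail[A=25 B=5] open={R4,R5,R7}
Step 12: cancel R4 -> on_hand[A=28 B=14] avail[A=25 B=11] open={R5,R7}
Step 13: commit R5 -> on_hand[A=28 B=11] avail[A=25 B=11] open={R7}
Step 14: reserve R8 A 9 -> on_hand[A=28 B=11] avail[A=16 B=11] open={R7,R8}
Step 15: cancel R7 -> on_hand[A=28 B=11] avail[A=19 B=11] open={R8}
Step 16: reserve R9 A 3 -> on_hand[A=28 B=11] avail[A=16 B=11] open={R8,R9}
Step 17: commit R9 -> on_hand[A=25 B=11] avail[A=16 B=11] open={R8}
Step 18: reserve R10 A 3 -> on_hand[A=25 B=11] avail[A=13 B=11] open={R10,R8}
Step 19: commit R8 -> on_hand[A=16 B=11] avail[A=13 B=11] open={R10}
Open reservations: ['R10'] -> 1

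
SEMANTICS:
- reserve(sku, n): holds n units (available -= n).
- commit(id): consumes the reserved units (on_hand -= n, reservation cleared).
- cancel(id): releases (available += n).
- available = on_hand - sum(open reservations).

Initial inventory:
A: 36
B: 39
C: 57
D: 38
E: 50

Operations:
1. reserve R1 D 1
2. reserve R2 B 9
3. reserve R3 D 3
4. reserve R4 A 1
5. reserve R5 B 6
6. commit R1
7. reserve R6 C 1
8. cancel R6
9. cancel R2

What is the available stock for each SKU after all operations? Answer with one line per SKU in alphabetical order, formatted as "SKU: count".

Answer: A: 35
B: 33
C: 57
D: 34
E: 50

Derivation:
Step 1: reserve R1 D 1 -> on_hand[A=36 B=39 C=57 D=38 E=50] avail[A=36 B=39 C=57 D=37 E=50] open={R1}
Step 2: reserve R2 B 9 -> on_hand[A=36 B=39 C=57 D=38 E=50] avail[A=36 B=30 C=57 D=37 E=50] open={R1,R2}
Step 3: reserve R3 D 3 -> on_hand[A=36 B=39 C=57 D=38 E=50] avail[A=36 B=30 C=57 D=34 E=50] open={R1,R2,R3}
Step 4: reserve R4 A 1 -> on_hand[A=36 B=39 C=57 D=38 E=50] avail[A=35 B=30 C=57 D=34 E=50] open={R1,R2,R3,R4}
Step 5: reserve R5 B 6 -> on_hand[A=36 B=39 C=57 D=38 E=50] avail[A=35 B=24 C=57 D=34 E=50] open={R1,R2,R3,R4,R5}
Step 6: commit R1 -> on_hand[A=36 B=39 C=57 D=37 E=50] avail[A=35 B=24 C=57 D=34 E=50] open={R2,R3,R4,R5}
Step 7: reserve R6 C 1 -> on_hand[A=36 B=39 C=57 D=37 E=50] avail[A=35 B=24 C=56 D=34 E=50] open={R2,R3,R4,R5,R6}
Step 8: cancel R6 -> on_hand[A=36 B=39 C=57 D=37 E=50] avail[A=35 B=24 C=57 D=34 E=50] open={R2,R3,R4,R5}
Step 9: cancel R2 -> on_hand[A=36 B=39 C=57 D=37 E=50] avail[A=35 B=33 C=57 D=34 E=50] open={R3,R4,R5}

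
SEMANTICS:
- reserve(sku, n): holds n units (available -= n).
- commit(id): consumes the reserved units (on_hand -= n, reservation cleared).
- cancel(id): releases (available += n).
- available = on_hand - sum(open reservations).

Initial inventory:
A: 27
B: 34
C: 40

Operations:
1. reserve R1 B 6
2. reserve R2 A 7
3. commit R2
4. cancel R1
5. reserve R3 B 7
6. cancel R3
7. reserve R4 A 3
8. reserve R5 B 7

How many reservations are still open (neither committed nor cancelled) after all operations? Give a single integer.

Step 1: reserve R1 B 6 -> on_hand[A=27 B=34 C=40] avail[A=27 B=28 C=40] open={R1}
Step 2: reserve R2 A 7 -> on_hand[A=27 B=34 C=40] avail[A=20 B=28 C=40] open={R1,R2}
Step 3: commit R2 -> on_hand[A=20 B=34 C=40] avail[A=20 B=28 C=40] open={R1}
Step 4: cancel R1 -> on_hand[A=20 B=34 C=40] avail[A=20 B=34 C=40] open={}
Step 5: reserve R3 B 7 -> on_hand[A=20 B=34 C=40] avail[A=20 B=27 C=40] open={R3}
Step 6: cancel R3 -> on_hand[A=20 B=34 C=40] avail[A=20 B=34 C=40] open={}
Step 7: reserve R4 A 3 -> on_hand[A=20 B=34 C=40] avail[A=17 B=34 C=40] open={R4}
Step 8: reserve R5 B 7 -> on_hand[A=20 B=34 C=40] avail[A=17 B=27 C=40] open={R4,R5}
Open reservations: ['R4', 'R5'] -> 2

Answer: 2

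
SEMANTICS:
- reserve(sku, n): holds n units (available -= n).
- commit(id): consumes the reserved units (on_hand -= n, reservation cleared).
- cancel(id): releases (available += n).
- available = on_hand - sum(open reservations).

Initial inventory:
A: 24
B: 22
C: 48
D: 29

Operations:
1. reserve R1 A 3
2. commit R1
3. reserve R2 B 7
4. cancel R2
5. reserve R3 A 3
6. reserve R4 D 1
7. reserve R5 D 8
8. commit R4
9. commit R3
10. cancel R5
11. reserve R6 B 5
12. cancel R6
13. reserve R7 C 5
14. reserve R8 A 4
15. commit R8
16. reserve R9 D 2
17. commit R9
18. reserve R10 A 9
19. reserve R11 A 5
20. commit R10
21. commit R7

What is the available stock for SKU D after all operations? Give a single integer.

Step 1: reserve R1 A 3 -> on_hand[A=24 B=22 C=48 D=29] avail[A=21 B=22 C=48 D=29] open={R1}
Step 2: commit R1 -> on_hand[A=21 B=22 C=48 D=29] avail[A=21 B=22 C=48 D=29] open={}
Step 3: reserve R2 B 7 -> on_hand[A=21 B=22 C=48 D=29] avail[A=21 B=15 C=48 D=29] open={R2}
Step 4: cancel R2 -> on_hand[A=21 B=22 C=48 D=29] avail[A=21 B=22 C=48 D=29] open={}
Step 5: reserve R3 A 3 -> on_hand[A=21 B=22 C=48 D=29] avail[A=18 B=22 C=48 D=29] open={R3}
Step 6: reserve R4 D 1 -> on_hand[A=21 B=22 C=48 D=29] avail[A=18 B=22 C=48 D=28] open={R3,R4}
Step 7: reserve R5 D 8 -> on_hand[A=21 B=22 C=48 D=29] avail[A=18 B=22 C=48 D=20] open={R3,R4,R5}
Step 8: commit R4 -> on_hand[A=21 B=22 C=48 D=28] avail[A=18 B=22 C=48 D=20] open={R3,R5}
Step 9: commit R3 -> on_hand[A=18 B=22 C=48 D=28] avail[A=18 B=22 C=48 D=20] open={R5}
Step 10: cancel R5 -> on_hand[A=18 B=22 C=48 D=28] avail[A=18 B=22 C=48 D=28] open={}
Step 11: reserve R6 B 5 -> on_hand[A=18 B=22 C=48 D=28] avail[A=18 B=17 C=48 D=28] open={R6}
Step 12: cancel R6 -> on_hand[A=18 B=22 C=48 D=28] avail[A=18 B=22 C=48 D=28] open={}
Step 13: reserve R7 C 5 -> on_hand[A=18 B=22 C=48 D=28] avail[A=18 B=22 C=43 D=28] open={R7}
Step 14: reserve R8 A 4 -> on_hand[A=18 B=22 C=48 D=28] avail[A=14 B=22 C=43 D=28] open={R7,R8}
Step 15: commit R8 -> on_hand[A=14 B=22 C=48 D=28] avail[A=14 B=22 C=43 D=28] open={R7}
Step 16: reserve R9 D 2 -> on_hand[A=14 B=22 C=48 D=28] avail[A=14 B=22 C=43 D=26] open={R7,R9}
Step 17: commit R9 -> on_hand[A=14 B=22 C=48 D=26] avail[A=14 B=22 C=43 D=26] open={R7}
Step 18: reserve R10 A 9 -> on_hand[A=14 B=22 C=48 D=26] avail[A=5 B=22 C=43 D=26] open={R10,R7}
Step 19: reserve R11 A 5 -> on_hand[A=14 B=22 C=48 D=26] avail[A=0 B=22 C=43 D=26] open={R10,R11,R7}
Step 20: commit R10 -> on_hand[A=5 B=22 C=48 D=26] avail[A=0 B=22 C=43 D=26] open={R11,R7}
Step 21: commit R7 -> on_hand[A=5 B=22 C=43 D=26] avail[A=0 B=22 C=43 D=26] open={R11}
Final available[D] = 26

Answer: 26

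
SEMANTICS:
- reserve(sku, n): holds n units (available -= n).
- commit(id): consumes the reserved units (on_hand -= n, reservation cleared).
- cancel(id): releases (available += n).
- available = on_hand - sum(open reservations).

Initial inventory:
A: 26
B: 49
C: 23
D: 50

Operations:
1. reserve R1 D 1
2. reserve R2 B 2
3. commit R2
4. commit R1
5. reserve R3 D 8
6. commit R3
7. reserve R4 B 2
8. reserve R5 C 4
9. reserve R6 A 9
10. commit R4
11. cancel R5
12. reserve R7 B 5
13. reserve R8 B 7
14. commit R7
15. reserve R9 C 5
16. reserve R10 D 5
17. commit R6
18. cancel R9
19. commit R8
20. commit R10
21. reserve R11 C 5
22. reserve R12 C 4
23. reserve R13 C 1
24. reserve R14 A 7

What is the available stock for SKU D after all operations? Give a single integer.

Step 1: reserve R1 D 1 -> on_hand[A=26 B=49 C=23 D=50] avail[A=26 B=49 C=23 D=49] open={R1}
Step 2: reserve R2 B 2 -> on_hand[A=26 B=49 C=23 D=50] avail[A=26 B=47 C=23 D=49] open={R1,R2}
Step 3: commit R2 -> on_hand[A=26 B=47 C=23 D=50] avail[A=26 B=47 C=23 D=49] open={R1}
Step 4: commit R1 -> on_hand[A=26 B=47 C=23 D=49] avail[A=26 B=47 C=23 D=49] open={}
Step 5: reserve R3 D 8 -> on_hand[A=26 B=47 C=23 D=49] avail[A=26 B=47 C=23 D=41] open={R3}
Step 6: commit R3 -> on_hand[A=26 B=47 C=23 D=41] avail[A=26 B=47 C=23 D=41] open={}
Step 7: reserve R4 B 2 -> on_hand[A=26 B=47 C=23 D=41] avail[A=26 B=45 C=23 D=41] open={R4}
Step 8: reserve R5 C 4 -> on_hand[A=26 B=47 C=23 D=41] avail[A=26 B=45 C=19 D=41] open={R4,R5}
Step 9: reserve R6 A 9 -> on_hand[A=26 B=47 C=23 D=41] avail[A=17 B=45 C=19 D=41] open={R4,R5,R6}
Step 10: commit R4 -> on_hand[A=26 B=45 C=23 D=41] avail[A=17 B=45 C=19 D=41] open={R5,R6}
Step 11: cancel R5 -> on_hand[A=26 B=45 C=23 D=41] avail[A=17 B=45 C=23 D=41] open={R6}
Step 12: reserve R7 B 5 -> on_hand[A=26 B=45 C=23 D=41] avail[A=17 B=40 C=23 D=41] open={R6,R7}
Step 13: reserve R8 B 7 -> on_hand[A=26 B=45 C=23 D=41] avail[A=17 B=33 C=23 D=41] open={R6,R7,R8}
Step 14: commit R7 -> on_hand[A=26 B=40 C=23 D=41] avail[A=17 B=33 C=23 D=41] open={R6,R8}
Step 15: reserve R9 C 5 -> on_hand[A=26 B=40 C=23 D=41] avail[A=17 B=33 C=18 D=41] open={R6,R8,R9}
Step 16: reserve R10 D 5 -> on_hand[A=26 B=40 C=23 D=41] avail[A=17 B=33 C=18 D=36] open={R10,R6,R8,R9}
Step 17: commit R6 -> on_hand[A=17 B=40 C=23 D=41] avail[A=17 B=33 C=18 D=36] open={R10,R8,R9}
Step 18: cancel R9 -> on_hand[A=17 B=40 C=23 D=41] avail[A=17 B=33 C=23 D=36] open={R10,R8}
Step 19: commit R8 -> on_hand[A=17 B=33 C=23 D=41] avail[A=17 B=33 C=23 D=36] open={R10}
Step 20: commit R10 -> on_hand[A=17 B=33 C=23 D=36] avail[A=17 B=33 C=23 D=36] open={}
Step 21: reserve R11 C 5 -> on_hand[A=17 B=33 C=23 D=36] avail[A=17 B=33 C=18 D=36] open={R11}
Step 22: reserve R12 C 4 -> on_hand[A=17 B=33 C=23 D=36] avail[A=17 B=33 C=14 D=36] open={R11,R12}
Step 23: reserve R13 C 1 -> on_hand[A=17 B=33 C=23 D=36] avail[A=17 B=33 C=13 D=36] open={R11,R12,R13}
Step 24: reserve R14 A 7 -> on_hand[A=17 B=33 C=23 D=36] avail[A=10 B=33 C=13 D=36] open={R11,R12,R13,R14}
Final available[D] = 36

Answer: 36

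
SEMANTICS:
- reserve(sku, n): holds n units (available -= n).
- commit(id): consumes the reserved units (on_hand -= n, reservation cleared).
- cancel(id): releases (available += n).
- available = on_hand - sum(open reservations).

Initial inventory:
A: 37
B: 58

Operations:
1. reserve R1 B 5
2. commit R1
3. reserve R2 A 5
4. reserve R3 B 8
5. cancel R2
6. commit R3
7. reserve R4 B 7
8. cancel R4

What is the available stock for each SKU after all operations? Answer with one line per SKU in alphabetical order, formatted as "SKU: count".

Step 1: reserve R1 B 5 -> on_hand[A=37 B=58] avail[A=37 B=53] open={R1}
Step 2: commit R1 -> on_hand[A=37 B=53] avail[A=37 B=53] open={}
Step 3: reserve R2 A 5 -> on_hand[A=37 B=53] avail[A=32 B=53] open={R2}
Step 4: reserve R3 B 8 -> on_hand[A=37 B=53] avail[A=32 B=45] open={R2,R3}
Step 5: cancel R2 -> on_hand[A=37 B=53] avail[A=37 B=45] open={R3}
Step 6: commit R3 -> on_hand[A=37 B=45] avail[A=37 B=45] open={}
Step 7: reserve R4 B 7 -> on_hand[A=37 B=45] avail[A=37 B=38] open={R4}
Step 8: cancel R4 -> on_hand[A=37 B=45] avail[A=37 B=45] open={}

Answer: A: 37
B: 45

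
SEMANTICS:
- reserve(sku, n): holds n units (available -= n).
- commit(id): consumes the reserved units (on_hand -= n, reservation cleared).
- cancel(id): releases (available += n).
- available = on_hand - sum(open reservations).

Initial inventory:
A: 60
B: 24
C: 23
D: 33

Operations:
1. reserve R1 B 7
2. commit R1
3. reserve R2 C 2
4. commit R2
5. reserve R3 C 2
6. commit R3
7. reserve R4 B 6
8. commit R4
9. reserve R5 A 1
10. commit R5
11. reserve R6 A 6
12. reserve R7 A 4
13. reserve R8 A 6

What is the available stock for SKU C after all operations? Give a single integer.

Step 1: reserve R1 B 7 -> on_hand[A=60 B=24 C=23 D=33] avail[A=60 B=17 C=23 D=33] open={R1}
Step 2: commit R1 -> on_hand[A=60 B=17 C=23 D=33] avail[A=60 B=17 C=23 D=33] open={}
Step 3: reserve R2 C 2 -> on_hand[A=60 B=17 C=23 D=33] avail[A=60 B=17 C=21 D=33] open={R2}
Step 4: commit R2 -> on_hand[A=60 B=17 C=21 D=33] avail[A=60 B=17 C=21 D=33] open={}
Step 5: reserve R3 C 2 -> on_hand[A=60 B=17 C=21 D=33] avail[A=60 B=17 C=19 D=33] open={R3}
Step 6: commit R3 -> on_hand[A=60 B=17 C=19 D=33] avail[A=60 B=17 C=19 D=33] open={}
Step 7: reserve R4 B 6 -> on_hand[A=60 B=17 C=19 D=33] avail[A=60 B=11 C=19 D=33] open={R4}
Step 8: commit R4 -> on_hand[A=60 B=11 C=19 D=33] avail[A=60 B=11 C=19 D=33] open={}
Step 9: reserve R5 A 1 -> on_hand[A=60 B=11 C=19 D=33] avail[A=59 B=11 C=19 D=33] open={R5}
Step 10: commit R5 -> on_hand[A=59 B=11 C=19 D=33] avail[A=59 B=11 C=19 D=33] open={}
Step 11: reserve R6 A 6 -> on_hand[A=59 B=11 C=19 D=33] avail[A=53 B=11 C=19 D=33] open={R6}
Step 12: reserve R7 A 4 -> on_hand[A=59 B=11 C=19 D=33] avail[A=49 B=11 C=19 D=33] open={R6,R7}
Step 13: reserve R8 A 6 -> on_hand[A=59 B=11 C=19 D=33] avail[A=43 B=11 C=19 D=33] open={R6,R7,R8}
Final available[C] = 19

Answer: 19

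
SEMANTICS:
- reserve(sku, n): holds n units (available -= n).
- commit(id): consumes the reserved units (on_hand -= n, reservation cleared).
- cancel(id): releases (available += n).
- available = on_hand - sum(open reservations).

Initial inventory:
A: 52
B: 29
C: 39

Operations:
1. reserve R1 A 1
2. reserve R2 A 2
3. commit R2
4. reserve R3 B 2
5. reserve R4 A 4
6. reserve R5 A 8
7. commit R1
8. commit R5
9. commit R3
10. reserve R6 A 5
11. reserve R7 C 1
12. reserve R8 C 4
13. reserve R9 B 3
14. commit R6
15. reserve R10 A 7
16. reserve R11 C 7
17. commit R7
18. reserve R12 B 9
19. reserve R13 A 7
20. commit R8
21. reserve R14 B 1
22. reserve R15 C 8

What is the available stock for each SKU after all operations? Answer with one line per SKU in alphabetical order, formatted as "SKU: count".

Answer: A: 18
B: 14
C: 19

Derivation:
Step 1: reserve R1 A 1 -> on_hand[A=52 B=29 C=39] avail[A=51 B=29 C=39] open={R1}
Step 2: reserve R2 A 2 -> on_hand[A=52 B=29 C=39] avail[A=49 B=29 C=39] open={R1,R2}
Step 3: commit R2 -> on_hand[A=50 B=29 C=39] avail[A=49 B=29 C=39] open={R1}
Step 4: reserve R3 B 2 -> on_hand[A=50 B=29 C=39] avail[A=49 B=27 C=39] open={R1,R3}
Step 5: reserve R4 A 4 -> on_hand[A=50 B=29 C=39] avail[A=45 B=27 C=39] open={R1,R3,R4}
Step 6: reserve R5 A 8 -> on_hand[A=50 B=29 C=39] avail[A=37 B=27 C=39] open={R1,R3,R4,R5}
Step 7: commit R1 -> on_hand[A=49 B=29 C=39] avail[A=37 B=27 C=39] open={R3,R4,R5}
Step 8: commit R5 -> on_hand[A=41 B=29 C=39] avail[A=37 B=27 C=39] open={R3,R4}
Step 9: commit R3 -> on_hand[A=41 B=27 C=39] avail[A=37 B=27 C=39] open={R4}
Step 10: reserve R6 A 5 -> on_hand[A=41 B=27 C=39] avail[A=32 B=27 C=39] open={R4,R6}
Step 11: reserve R7 C 1 -> on_hand[A=41 B=27 C=39] avail[A=32 B=27 C=38] open={R4,R6,R7}
Step 12: reserve R8 C 4 -> on_hand[A=41 B=27 C=39] avail[A=32 B=27 C=34] open={R4,R6,R7,R8}
Step 13: reserve R9 B 3 -> on_hand[A=41 B=27 C=39] avail[A=32 B=24 C=34] open={R4,R6,R7,R8,R9}
Step 14: commit R6 -> on_hand[A=36 B=27 C=39] avail[A=32 B=24 C=34] open={R4,R7,R8,R9}
Step 15: reserve R10 A 7 -> on_hand[A=36 B=27 C=39] avail[A=25 B=24 C=34] open={R10,R4,R7,R8,R9}
Step 16: reserve R11 C 7 -> on_hand[A=36 B=27 C=39] avail[A=25 B=24 C=27] open={R10,R11,R4,R7,R8,R9}
Step 17: commit R7 -> on_hand[A=36 B=27 C=38] avail[A=25 B=24 C=27] open={R10,R11,R4,R8,R9}
Step 18: reserve R12 B 9 -> on_hand[A=36 B=27 C=38] avail[A=25 B=15 C=27] open={R10,R11,R12,R4,R8,R9}
Step 19: reserve R13 A 7 -> on_hand[A=36 B=27 C=38] avail[A=18 B=15 C=27] open={R10,R11,R12,R13,R4,R8,R9}
Step 20: commit R8 -> on_hand[A=36 B=27 C=34] avail[A=18 B=15 C=27] open={R10,R11,R12,R13,R4,R9}
Step 21: reserve R14 B 1 -> on_hand[A=36 B=27 C=34] avail[A=18 B=14 C=27] open={R10,R11,R12,R13,R14,R4,R9}
Step 22: reserve R15 C 8 -> on_hand[A=36 B=27 C=34] avail[A=18 B=14 C=19] open={R10,R11,R12,R13,R14,R15,R4,R9}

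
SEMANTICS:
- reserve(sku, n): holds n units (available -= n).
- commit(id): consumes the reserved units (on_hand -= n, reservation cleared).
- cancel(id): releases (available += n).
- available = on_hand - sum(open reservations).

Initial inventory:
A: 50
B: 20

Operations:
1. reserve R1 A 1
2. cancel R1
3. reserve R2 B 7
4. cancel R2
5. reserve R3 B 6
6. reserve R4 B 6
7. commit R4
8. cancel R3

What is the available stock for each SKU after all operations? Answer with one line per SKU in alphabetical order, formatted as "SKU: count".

Step 1: reserve R1 A 1 -> on_hand[A=50 B=20] avail[A=49 B=20] open={R1}
Step 2: cancel R1 -> on_hand[A=50 B=20] avail[A=50 B=20] open={}
Step 3: reserve R2 B 7 -> on_hand[A=50 B=20] avail[A=50 B=13] open={R2}
Step 4: cancel R2 -> on_hand[A=50 B=20] avail[A=50 B=20] open={}
Step 5: reserve R3 B 6 -> on_hand[A=50 B=20] avail[A=50 B=14] open={R3}
Step 6: reserve R4 B 6 -> on_hand[A=50 B=20] avail[A=50 B=8] open={R3,R4}
Step 7: commit R4 -> on_hand[A=50 B=14] avail[A=50 B=8] open={R3}
Step 8: cancel R3 -> on_hand[A=50 B=14] avail[A=50 B=14] open={}

Answer: A: 50
B: 14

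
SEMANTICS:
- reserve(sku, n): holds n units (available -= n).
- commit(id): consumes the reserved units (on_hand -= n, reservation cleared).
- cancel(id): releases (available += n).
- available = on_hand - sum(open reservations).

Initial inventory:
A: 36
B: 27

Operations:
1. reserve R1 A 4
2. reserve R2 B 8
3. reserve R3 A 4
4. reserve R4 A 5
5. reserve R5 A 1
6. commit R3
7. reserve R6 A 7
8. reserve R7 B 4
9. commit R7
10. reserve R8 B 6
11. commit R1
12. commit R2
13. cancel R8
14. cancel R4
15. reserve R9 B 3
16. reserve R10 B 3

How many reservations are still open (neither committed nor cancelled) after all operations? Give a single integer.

Step 1: reserve R1 A 4 -> on_hand[A=36 B=27] avail[A=32 B=27] open={R1}
Step 2: reserve R2 B 8 -> on_hand[A=36 B=27] avail[A=32 B=19] open={R1,R2}
Step 3: reserve R3 A 4 -> on_hand[A=36 B=27] avail[A=28 B=19] open={R1,R2,R3}
Step 4: reserve R4 A 5 -> on_hand[A=36 B=27] avail[A=23 B=19] open={R1,R2,R3,R4}
Step 5: reserve R5 A 1 -> on_hand[A=36 B=27] avail[A=22 B=19] open={R1,R2,R3,R4,R5}
Step 6: commit R3 -> on_hand[A=32 B=27] avail[A=22 B=19] open={R1,R2,R4,R5}
Step 7: reserve R6 A 7 -> on_hand[A=32 B=27] avail[A=15 B=19] open={R1,R2,R4,R5,R6}
Step 8: reserve R7 B 4 -> on_hand[A=32 B=27] avail[A=15 B=15] open={R1,R2,R4,R5,R6,R7}
Step 9: commit R7 -> on_hand[A=32 B=23] avail[A=15 B=15] open={R1,R2,R4,R5,R6}
Step 10: reserve R8 B 6 -> on_hand[A=32 B=23] avail[A=15 B=9] open={R1,R2,R4,R5,R6,R8}
Step 11: commit R1 -> on_hand[A=28 B=23] avail[A=15 B=9] open={R2,R4,R5,R6,R8}
Step 12: commit R2 -> on_hand[A=28 B=15] avail[A=15 B=9] open={R4,R5,R6,R8}
Step 13: cancel R8 -> on_hand[A=28 B=15] avail[A=15 B=15] open={R4,R5,R6}
Step 14: cancel R4 -> on_hand[A=28 B=15] avail[A=20 B=15] open={R5,R6}
Step 15: reserve R9 B 3 -> on_hand[A=28 B=15] avail[A=20 B=12] open={R5,R6,R9}
Step 16: reserve R10 B 3 -> on_hand[A=28 B=15] avail[A=20 B=9] open={R10,R5,R6,R9}
Open reservations: ['R10', 'R5', 'R6', 'R9'] -> 4

Answer: 4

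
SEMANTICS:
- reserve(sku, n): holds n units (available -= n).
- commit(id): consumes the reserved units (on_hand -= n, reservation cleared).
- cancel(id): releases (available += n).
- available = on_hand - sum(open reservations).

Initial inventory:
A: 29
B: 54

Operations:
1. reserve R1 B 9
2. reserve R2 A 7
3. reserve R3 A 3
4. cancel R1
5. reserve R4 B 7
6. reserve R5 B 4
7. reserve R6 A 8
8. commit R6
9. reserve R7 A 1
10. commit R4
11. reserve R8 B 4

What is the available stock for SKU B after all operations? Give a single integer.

Answer: 39

Derivation:
Step 1: reserve R1 B 9 -> on_hand[A=29 B=54] avail[A=29 B=45] open={R1}
Step 2: reserve R2 A 7 -> on_hand[A=29 B=54] avail[A=22 B=45] open={R1,R2}
Step 3: reserve R3 A 3 -> on_hand[A=29 B=54] avail[A=19 B=45] open={R1,R2,R3}
Step 4: cancel R1 -> on_hand[A=29 B=54] avail[A=19 B=54] open={R2,R3}
Step 5: reserve R4 B 7 -> on_hand[A=29 B=54] avail[A=19 B=47] open={R2,R3,R4}
Step 6: reserve R5 B 4 -> on_hand[A=29 B=54] avail[A=19 B=43] open={R2,R3,R4,R5}
Step 7: reserve R6 A 8 -> on_hand[A=29 B=54] avail[A=11 B=43] open={R2,R3,R4,R5,R6}
Step 8: commit R6 -> on_hand[A=21 B=54] avail[A=11 B=43] open={R2,R3,R4,R5}
Step 9: reserve R7 A 1 -> on_hand[A=21 B=54] avail[A=10 B=43] open={R2,R3,R4,R5,R7}
Step 10: commit R4 -> on_hand[A=21 B=47] avail[A=10 B=43] open={R2,R3,R5,R7}
Step 11: reserve R8 B 4 -> on_hand[A=21 B=47] avail[A=10 B=39] open={R2,R3,R5,R7,R8}
Final available[B] = 39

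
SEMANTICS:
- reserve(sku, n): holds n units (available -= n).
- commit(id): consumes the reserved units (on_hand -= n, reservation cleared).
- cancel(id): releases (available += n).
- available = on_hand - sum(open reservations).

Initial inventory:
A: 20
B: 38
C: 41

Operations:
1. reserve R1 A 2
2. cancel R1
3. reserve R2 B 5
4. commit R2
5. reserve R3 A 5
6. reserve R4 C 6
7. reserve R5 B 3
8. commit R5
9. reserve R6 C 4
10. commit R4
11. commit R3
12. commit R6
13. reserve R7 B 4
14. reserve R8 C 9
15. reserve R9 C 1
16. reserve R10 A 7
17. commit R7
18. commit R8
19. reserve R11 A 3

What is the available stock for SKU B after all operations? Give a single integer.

Step 1: reserve R1 A 2 -> on_hand[A=20 B=38 C=41] avail[A=18 B=38 C=41] open={R1}
Step 2: cancel R1 -> on_hand[A=20 B=38 C=41] avail[A=20 B=38 C=41] open={}
Step 3: reserve R2 B 5 -> on_hand[A=20 B=38 C=41] avail[A=20 B=33 C=41] open={R2}
Step 4: commit R2 -> on_hand[A=20 B=33 C=41] avail[A=20 B=33 C=41] open={}
Step 5: reserve R3 A 5 -> on_hand[A=20 B=33 C=41] avail[A=15 B=33 C=41] open={R3}
Step 6: reserve R4 C 6 -> on_hand[A=20 B=33 C=41] avail[A=15 B=33 C=35] open={R3,R4}
Step 7: reserve R5 B 3 -> on_hand[A=20 B=33 C=41] avail[A=15 B=30 C=35] open={R3,R4,R5}
Step 8: commit R5 -> on_hand[A=20 B=30 C=41] avail[A=15 B=30 C=35] open={R3,R4}
Step 9: reserve R6 C 4 -> on_hand[A=20 B=30 C=41] avail[A=15 B=30 C=31] open={R3,R4,R6}
Step 10: commit R4 -> on_hand[A=20 B=30 C=35] avail[A=15 B=30 C=31] open={R3,R6}
Step 11: commit R3 -> on_hand[A=15 B=30 C=35] avail[A=15 B=30 C=31] open={R6}
Step 12: commit R6 -> on_hand[A=15 B=30 C=31] avail[A=15 B=30 C=31] open={}
Step 13: reserve R7 B 4 -> on_hand[A=15 B=30 C=31] avail[A=15 B=26 C=31] open={R7}
Step 14: reserve R8 C 9 -> on_hand[A=15 B=30 C=31] avail[A=15 B=26 C=22] open={R7,R8}
Step 15: reserve R9 C 1 -> on_hand[A=15 B=30 C=31] avail[A=15 B=26 C=21] open={R7,R8,R9}
Step 16: reserve R10 A 7 -> on_hand[A=15 B=30 C=31] avail[A=8 B=26 C=21] open={R10,R7,R8,R9}
Step 17: commit R7 -> on_hand[A=15 B=26 C=31] avail[A=8 B=26 C=21] open={R10,R8,R9}
Step 18: commit R8 -> on_hand[A=15 B=26 C=22] avail[A=8 B=26 C=21] open={R10,R9}
Step 19: reserve R11 A 3 -> on_hand[A=15 B=26 C=22] avail[A=5 B=26 C=21] open={R10,R11,R9}
Final available[B] = 26

Answer: 26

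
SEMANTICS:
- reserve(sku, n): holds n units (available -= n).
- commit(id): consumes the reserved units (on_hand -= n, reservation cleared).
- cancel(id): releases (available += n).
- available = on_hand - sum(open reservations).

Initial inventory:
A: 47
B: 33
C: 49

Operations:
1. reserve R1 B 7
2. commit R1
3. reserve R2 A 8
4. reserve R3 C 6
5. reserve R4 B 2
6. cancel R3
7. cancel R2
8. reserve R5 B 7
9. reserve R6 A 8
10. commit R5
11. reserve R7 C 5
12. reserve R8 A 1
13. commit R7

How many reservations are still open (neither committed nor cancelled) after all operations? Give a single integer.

Step 1: reserve R1 B 7 -> on_hand[A=47 B=33 C=49] avail[A=47 B=26 C=49] open={R1}
Step 2: commit R1 -> on_hand[A=47 B=26 C=49] avail[A=47 B=26 C=49] open={}
Step 3: reserve R2 A 8 -> on_hand[A=47 B=26 C=49] avail[A=39 B=26 C=49] open={R2}
Step 4: reserve R3 C 6 -> on_hand[A=47 B=26 C=49] avail[A=39 B=26 C=43] open={R2,R3}
Step 5: reserve R4 B 2 -> on_hand[A=47 B=26 C=49] avail[A=39 B=24 C=43] open={R2,R3,R4}
Step 6: cancel R3 -> on_hand[A=47 B=26 C=49] avail[A=39 B=24 C=49] open={R2,R4}
Step 7: cancel R2 -> on_hand[A=47 B=26 C=49] avail[A=47 B=24 C=49] open={R4}
Step 8: reserve R5 B 7 -> on_hand[A=47 B=26 C=49] avail[A=47 B=17 C=49] open={R4,R5}
Step 9: reserve R6 A 8 -> on_hand[A=47 B=26 C=49] avail[A=39 B=17 C=49] open={R4,R5,R6}
Step 10: commit R5 -> on_hand[A=47 B=19 C=49] avail[A=39 B=17 C=49] open={R4,R6}
Step 11: reserve R7 C 5 -> on_hand[A=47 B=19 C=49] avail[A=39 B=17 C=44] open={R4,R6,R7}
Step 12: reserve R8 A 1 -> on_hand[A=47 B=19 C=49] avail[A=38 B=17 C=44] open={R4,R6,R7,R8}
Step 13: commit R7 -> on_hand[A=47 B=19 C=44] avail[A=38 B=17 C=44] open={R4,R6,R8}
Open reservations: ['R4', 'R6', 'R8'] -> 3

Answer: 3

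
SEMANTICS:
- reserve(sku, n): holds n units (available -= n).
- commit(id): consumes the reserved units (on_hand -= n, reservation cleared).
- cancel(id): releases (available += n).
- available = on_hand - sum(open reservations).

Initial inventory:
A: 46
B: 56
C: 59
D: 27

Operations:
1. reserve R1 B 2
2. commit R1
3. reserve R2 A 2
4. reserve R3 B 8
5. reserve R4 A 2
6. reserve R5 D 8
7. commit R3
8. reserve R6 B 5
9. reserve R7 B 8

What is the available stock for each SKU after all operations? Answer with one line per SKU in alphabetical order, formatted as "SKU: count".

Answer: A: 42
B: 33
C: 59
D: 19

Derivation:
Step 1: reserve R1 B 2 -> on_hand[A=46 B=56 C=59 D=27] avail[A=46 B=54 C=59 D=27] open={R1}
Step 2: commit R1 -> on_hand[A=46 B=54 C=59 D=27] avail[A=46 B=54 C=59 D=27] open={}
Step 3: reserve R2 A 2 -> on_hand[A=46 B=54 C=59 D=27] avail[A=44 B=54 C=59 D=27] open={R2}
Step 4: reserve R3 B 8 -> on_hand[A=46 B=54 C=59 D=27] avail[A=44 B=46 C=59 D=27] open={R2,R3}
Step 5: reserve R4 A 2 -> on_hand[A=46 B=54 C=59 D=27] avail[A=42 B=46 C=59 D=27] open={R2,R3,R4}
Step 6: reserve R5 D 8 -> on_hand[A=46 B=54 C=59 D=27] avail[A=42 B=46 C=59 D=19] open={R2,R3,R4,R5}
Step 7: commit R3 -> on_hand[A=46 B=46 C=59 D=27] avail[A=42 B=46 C=59 D=19] open={R2,R4,R5}
Step 8: reserve R6 B 5 -> on_hand[A=46 B=46 C=59 D=27] avail[A=42 B=41 C=59 D=19] open={R2,R4,R5,R6}
Step 9: reserve R7 B 8 -> on_hand[A=46 B=46 C=59 D=27] avail[A=42 B=33 C=59 D=19] open={R2,R4,R5,R6,R7}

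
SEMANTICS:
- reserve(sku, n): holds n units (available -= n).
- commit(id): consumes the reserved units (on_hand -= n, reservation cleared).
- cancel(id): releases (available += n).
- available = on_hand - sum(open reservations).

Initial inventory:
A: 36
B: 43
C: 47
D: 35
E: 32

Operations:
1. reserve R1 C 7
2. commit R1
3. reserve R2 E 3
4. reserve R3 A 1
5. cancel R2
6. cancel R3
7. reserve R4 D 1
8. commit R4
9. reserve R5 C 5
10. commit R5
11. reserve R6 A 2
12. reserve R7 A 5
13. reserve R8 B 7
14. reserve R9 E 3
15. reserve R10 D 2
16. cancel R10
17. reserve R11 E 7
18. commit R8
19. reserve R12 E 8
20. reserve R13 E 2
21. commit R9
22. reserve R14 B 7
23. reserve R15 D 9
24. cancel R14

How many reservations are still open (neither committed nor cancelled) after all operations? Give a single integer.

Answer: 6

Derivation:
Step 1: reserve R1 C 7 -> on_hand[A=36 B=43 C=47 D=35 E=32] avail[A=36 B=43 C=40 D=35 E=32] open={R1}
Step 2: commit R1 -> on_hand[A=36 B=43 C=40 D=35 E=32] avail[A=36 B=43 C=40 D=35 E=32] open={}
Step 3: reserve R2 E 3 -> on_hand[A=36 B=43 C=40 D=35 E=32] avail[A=36 B=43 C=40 D=35 E=29] open={R2}
Step 4: reserve R3 A 1 -> on_hand[A=36 B=43 C=40 D=35 E=32] avail[A=35 B=43 C=40 D=35 E=29] open={R2,R3}
Step 5: cancel R2 -> on_hand[A=36 B=43 C=40 D=35 E=32] avail[A=35 B=43 C=40 D=35 E=32] open={R3}
Step 6: cancel R3 -> on_hand[A=36 B=43 C=40 D=35 E=32] avail[A=36 B=43 C=40 D=35 E=32] open={}
Step 7: reserve R4 D 1 -> on_hand[A=36 B=43 C=40 D=35 E=32] avail[A=36 B=43 C=40 D=34 E=32] open={R4}
Step 8: commit R4 -> on_hand[A=36 B=43 C=40 D=34 E=32] avail[A=36 B=43 C=40 D=34 E=32] open={}
Step 9: reserve R5 C 5 -> on_hand[A=36 B=43 C=40 D=34 E=32] avail[A=36 B=43 C=35 D=34 E=32] open={R5}
Step 10: commit R5 -> on_hand[A=36 B=43 C=35 D=34 E=32] avail[A=36 B=43 C=35 D=34 E=32] open={}
Step 11: reserve R6 A 2 -> on_hand[A=36 B=43 C=35 D=34 E=32] avail[A=34 B=43 C=35 D=34 E=32] open={R6}
Step 12: reserve R7 A 5 -> on_hand[A=36 B=43 C=35 D=34 E=32] avail[A=29 B=43 C=35 D=34 E=32] open={R6,R7}
Step 13: reserve R8 B 7 -> on_hand[A=36 B=43 C=35 D=34 E=32] avail[A=29 B=36 C=35 D=34 E=32] open={R6,R7,R8}
Step 14: reserve R9 E 3 -> on_hand[A=36 B=43 C=35 D=34 E=32] avail[A=29 B=36 C=35 D=34 E=29] open={R6,R7,R8,R9}
Step 15: reserve R10 D 2 -> on_hand[A=36 B=43 C=35 D=34 E=32] avail[A=29 B=36 C=35 D=32 E=29] open={R10,R6,R7,R8,R9}
Step 16: cancel R10 -> on_hand[A=36 B=43 C=35 D=34 E=32] avail[A=29 B=36 C=35 D=34 E=29] open={R6,R7,R8,R9}
Step 17: reserve R11 E 7 -> on_hand[A=36 B=43 C=35 D=34 E=32] avail[A=29 B=36 C=35 D=34 E=22] open={R11,R6,R7,R8,R9}
Step 18: commit R8 -> on_hand[A=36 B=36 C=35 D=34 E=32] avail[A=29 B=36 C=35 D=34 E=22] open={R11,R6,R7,R9}
Step 19: reserve R12 E 8 -> on_hand[A=36 B=36 C=35 D=34 E=32] avail[A=29 B=36 C=35 D=34 E=14] open={R11,R12,R6,R7,R9}
Step 20: reserve R13 E 2 -> on_hand[A=36 B=36 C=35 D=34 E=32] avail[A=29 B=36 C=35 D=34 E=12] open={R11,R12,R13,R6,R7,R9}
Step 21: commit R9 -> on_hand[A=36 B=36 C=35 D=34 E=29] avail[A=29 B=36 C=35 D=34 E=12] open={R11,R12,R13,R6,R7}
Step 22: reserve R14 B 7 -> on_hand[A=36 B=36 C=35 D=34 E=29] avail[A=29 B=29 C=35 D=34 E=12] open={R11,R12,R13,R14,R6,R7}
Step 23: reserve R15 D 9 -> on_hand[A=36 B=36 C=35 D=34 E=29] avail[A=29 B=29 C=35 D=25 E=12] open={R11,R12,R13,R14,R15,R6,R7}
Step 24: cancel R14 -> on_hand[A=36 B=36 C=35 D=34 E=29] avail[A=29 B=36 C=35 D=25 E=12] open={R11,R12,R13,R15,R6,R7}
Open reservations: ['R11', 'R12', 'R13', 'R15', 'R6', 'R7'] -> 6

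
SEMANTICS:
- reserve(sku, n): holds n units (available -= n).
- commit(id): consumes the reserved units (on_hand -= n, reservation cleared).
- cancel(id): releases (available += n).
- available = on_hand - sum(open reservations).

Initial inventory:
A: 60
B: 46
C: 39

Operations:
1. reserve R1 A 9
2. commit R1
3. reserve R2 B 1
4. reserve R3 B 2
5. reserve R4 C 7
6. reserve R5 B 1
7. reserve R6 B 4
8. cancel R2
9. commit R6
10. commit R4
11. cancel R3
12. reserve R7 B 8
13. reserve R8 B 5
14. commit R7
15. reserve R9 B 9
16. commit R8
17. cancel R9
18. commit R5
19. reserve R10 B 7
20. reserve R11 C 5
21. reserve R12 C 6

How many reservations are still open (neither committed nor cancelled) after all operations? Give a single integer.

Step 1: reserve R1 A 9 -> on_hand[A=60 B=46 C=39] avail[A=51 B=46 C=39] open={R1}
Step 2: commit R1 -> on_hand[A=51 B=46 C=39] avail[A=51 B=46 C=39] open={}
Step 3: reserve R2 B 1 -> on_hand[A=51 B=46 C=39] avail[A=51 B=45 C=39] open={R2}
Step 4: reserve R3 B 2 -> on_hand[A=51 B=46 C=39] avail[A=51 B=43 C=39] open={R2,R3}
Step 5: reserve R4 C 7 -> on_hand[A=51 B=46 C=39] avail[A=51 B=43 C=32] open={R2,R3,R4}
Step 6: reserve R5 B 1 -> on_hand[A=51 B=46 C=39] avail[A=51 B=42 C=32] open={R2,R3,R4,R5}
Step 7: reserve R6 B 4 -> on_hand[A=51 B=46 C=39] avail[A=51 B=38 C=32] open={R2,R3,R4,R5,R6}
Step 8: cancel R2 -> on_hand[A=51 B=46 C=39] avail[A=51 B=39 C=32] open={R3,R4,R5,R6}
Step 9: commit R6 -> on_hand[A=51 B=42 C=39] avail[A=51 B=39 C=32] open={R3,R4,R5}
Step 10: commit R4 -> on_hand[A=51 B=42 C=32] avail[A=51 B=39 C=32] open={R3,R5}
Step 11: cancel R3 -> on_hand[A=51 B=42 C=32] avail[A=51 B=41 C=32] open={R5}
Step 12: reserve R7 B 8 -> on_hand[A=51 B=42 C=32] avail[A=51 B=33 C=32] open={R5,R7}
Step 13: reserve R8 B 5 -> on_hand[A=51 B=42 C=32] avail[A=51 B=28 C=32] open={R5,R7,R8}
Step 14: commit R7 -> on_hand[A=51 B=34 C=32] avail[A=51 B=28 C=32] open={R5,R8}
Step 15: reserve R9 B 9 -> on_hand[A=51 B=34 C=32] avail[A=51 B=19 C=32] open={R5,R8,R9}
Step 16: commit R8 -> on_hand[A=51 B=29 C=32] avail[A=51 B=19 C=32] open={R5,R9}
Step 17: cancel R9 -> on_hand[A=51 B=29 C=32] avail[A=51 B=28 C=32] open={R5}
Step 18: commit R5 -> on_hand[A=51 B=28 C=32] avail[A=51 B=28 C=32] open={}
Step 19: reserve R10 B 7 -> on_hand[A=51 B=28 C=32] avail[A=51 B=21 C=32] open={R10}
Step 20: reserve R11 C 5 -> on_hand[A=51 B=28 C=32] avail[A=51 B=21 C=27] open={R10,R11}
Step 21: reserve R12 C 6 -> on_hand[A=51 B=28 C=32] avail[A=51 B=21 C=21] open={R10,R11,R12}
Open reservations: ['R10', 'R11', 'R12'] -> 3

Answer: 3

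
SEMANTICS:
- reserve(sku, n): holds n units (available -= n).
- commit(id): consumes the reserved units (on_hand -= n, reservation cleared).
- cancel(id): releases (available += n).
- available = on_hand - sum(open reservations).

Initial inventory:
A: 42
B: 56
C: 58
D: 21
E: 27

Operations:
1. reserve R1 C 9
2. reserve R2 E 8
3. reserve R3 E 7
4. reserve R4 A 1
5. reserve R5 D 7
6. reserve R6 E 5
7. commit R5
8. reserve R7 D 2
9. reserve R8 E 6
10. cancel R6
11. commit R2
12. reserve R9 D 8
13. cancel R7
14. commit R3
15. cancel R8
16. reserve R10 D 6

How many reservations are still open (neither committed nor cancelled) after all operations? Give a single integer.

Step 1: reserve R1 C 9 -> on_hand[A=42 B=56 C=58 D=21 E=27] avail[A=42 B=56 C=49 D=21 E=27] open={R1}
Step 2: reserve R2 E 8 -> on_hand[A=42 B=56 C=58 D=21 E=27] avail[A=42 B=56 C=49 D=21 E=19] open={R1,R2}
Step 3: reserve R3 E 7 -> on_hand[A=42 B=56 C=58 D=21 E=27] avail[A=42 B=56 C=49 D=21 E=12] open={R1,R2,R3}
Step 4: reserve R4 A 1 -> on_hand[A=42 B=56 C=58 D=21 E=27] avail[A=41 B=56 C=49 D=21 E=12] open={R1,R2,R3,R4}
Step 5: reserve R5 D 7 -> on_hand[A=42 B=56 C=58 D=21 E=27] avail[A=41 B=56 C=49 D=14 E=12] open={R1,R2,R3,R4,R5}
Step 6: reserve R6 E 5 -> on_hand[A=42 B=56 C=58 D=21 E=27] avail[A=41 B=56 C=49 D=14 E=7] open={R1,R2,R3,R4,R5,R6}
Step 7: commit R5 -> on_hand[A=42 B=56 C=58 D=14 E=27] avail[A=41 B=56 C=49 D=14 E=7] open={R1,R2,R3,R4,R6}
Step 8: reserve R7 D 2 -> on_hand[A=42 B=56 C=58 D=14 E=27] avail[A=41 B=56 C=49 D=12 E=7] open={R1,R2,R3,R4,R6,R7}
Step 9: reserve R8 E 6 -> on_hand[A=42 B=56 C=58 D=14 E=27] avail[A=41 B=56 C=49 D=12 E=1] open={R1,R2,R3,R4,R6,R7,R8}
Step 10: cancel R6 -> on_hand[A=42 B=56 C=58 D=14 E=27] avail[A=41 B=56 C=49 D=12 E=6] open={R1,R2,R3,R4,R7,R8}
Step 11: commit R2 -> on_hand[A=42 B=56 C=58 D=14 E=19] avail[A=41 B=56 C=49 D=12 E=6] open={R1,R3,R4,R7,R8}
Step 12: reserve R9 D 8 -> on_hand[A=42 B=56 C=58 D=14 E=19] avail[A=41 B=56 C=49 D=4 E=6] open={R1,R3,R4,R7,R8,R9}
Step 13: cancel R7 -> on_hand[A=42 B=56 C=58 D=14 E=19] avail[A=41 B=56 C=49 D=6 E=6] open={R1,R3,R4,R8,R9}
Step 14: commit R3 -> on_hand[A=42 B=56 C=58 D=14 E=12] avail[A=41 B=56 C=49 D=6 E=6] open={R1,R4,R8,R9}
Step 15: cancel R8 -> on_hand[A=42 B=56 C=58 D=14 E=12] avail[A=41 B=56 C=49 D=6 E=12] open={R1,R4,R9}
Step 16: reserve R10 D 6 -> on_hand[A=42 B=56 C=58 D=14 E=12] avail[A=41 B=56 C=49 D=0 E=12] open={R1,R10,R4,R9}
Open reservations: ['R1', 'R10', 'R4', 'R9'] -> 4

Answer: 4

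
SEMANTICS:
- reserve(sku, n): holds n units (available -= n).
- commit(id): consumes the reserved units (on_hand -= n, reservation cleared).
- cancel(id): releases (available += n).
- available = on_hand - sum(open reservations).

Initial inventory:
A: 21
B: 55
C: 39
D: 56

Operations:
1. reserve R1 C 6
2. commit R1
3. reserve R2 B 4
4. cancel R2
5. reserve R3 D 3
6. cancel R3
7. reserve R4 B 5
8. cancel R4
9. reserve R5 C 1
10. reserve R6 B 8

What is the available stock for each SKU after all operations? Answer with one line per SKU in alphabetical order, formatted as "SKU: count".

Step 1: reserve R1 C 6 -> on_hand[A=21 B=55 C=39 D=56] avail[A=21 B=55 C=33 D=56] open={R1}
Step 2: commit R1 -> on_hand[A=21 B=55 C=33 D=56] avail[A=21 B=55 C=33 D=56] open={}
Step 3: reserve R2 B 4 -> on_hand[A=21 B=55 C=33 D=56] avail[A=21 B=51 C=33 D=56] open={R2}
Step 4: cancel R2 -> on_hand[A=21 B=55 C=33 D=56] avail[A=21 B=55 C=33 D=56] open={}
Step 5: reserve R3 D 3 -> on_hand[A=21 B=55 C=33 D=56] avail[A=21 B=55 C=33 D=53] open={R3}
Step 6: cancel R3 -> on_hand[A=21 B=55 C=33 D=56] avail[A=21 B=55 C=33 D=56] open={}
Step 7: reserve R4 B 5 -> on_hand[A=21 B=55 C=33 D=56] avail[A=21 B=50 C=33 D=56] open={R4}
Step 8: cancel R4 -> on_hand[A=21 B=55 C=33 D=56] avail[A=21 B=55 C=33 D=56] open={}
Step 9: reserve R5 C 1 -> on_hand[A=21 B=55 C=33 D=56] avail[A=21 B=55 C=32 D=56] open={R5}
Step 10: reserve R6 B 8 -> on_hand[A=21 B=55 C=33 D=56] avail[A=21 B=47 C=32 D=56] open={R5,R6}

Answer: A: 21
B: 47
C: 32
D: 56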